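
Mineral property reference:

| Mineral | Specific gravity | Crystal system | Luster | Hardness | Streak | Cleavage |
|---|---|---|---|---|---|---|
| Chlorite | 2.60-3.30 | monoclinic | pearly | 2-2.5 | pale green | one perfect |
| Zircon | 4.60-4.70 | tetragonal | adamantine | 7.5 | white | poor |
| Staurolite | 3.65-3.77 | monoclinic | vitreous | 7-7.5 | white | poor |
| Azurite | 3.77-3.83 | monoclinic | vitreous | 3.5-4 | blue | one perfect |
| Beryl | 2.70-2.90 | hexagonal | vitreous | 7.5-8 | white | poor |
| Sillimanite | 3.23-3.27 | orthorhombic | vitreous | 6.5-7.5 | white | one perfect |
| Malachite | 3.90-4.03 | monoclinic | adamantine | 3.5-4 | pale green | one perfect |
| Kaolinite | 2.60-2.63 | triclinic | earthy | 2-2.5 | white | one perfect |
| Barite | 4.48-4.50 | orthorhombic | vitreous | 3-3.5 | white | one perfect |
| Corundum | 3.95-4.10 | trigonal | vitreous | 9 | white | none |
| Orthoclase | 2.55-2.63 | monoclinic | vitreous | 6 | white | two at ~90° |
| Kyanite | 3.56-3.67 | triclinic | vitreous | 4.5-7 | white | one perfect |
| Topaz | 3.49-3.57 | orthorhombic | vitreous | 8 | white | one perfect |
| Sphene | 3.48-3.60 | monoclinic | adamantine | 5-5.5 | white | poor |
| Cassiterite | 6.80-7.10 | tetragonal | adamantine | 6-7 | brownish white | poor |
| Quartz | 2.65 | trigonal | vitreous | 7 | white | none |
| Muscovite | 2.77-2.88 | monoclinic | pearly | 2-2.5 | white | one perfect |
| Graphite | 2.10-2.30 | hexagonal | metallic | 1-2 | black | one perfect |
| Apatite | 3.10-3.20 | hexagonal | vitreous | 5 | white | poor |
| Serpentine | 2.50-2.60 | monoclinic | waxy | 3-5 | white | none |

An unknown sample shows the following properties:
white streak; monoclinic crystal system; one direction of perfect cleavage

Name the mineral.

White streak is inconsistent with Chlorite, Azurite, Malachite, Cassiterite, Graphite.
Monoclinic crystal system: Staurolite, Orthoclase, Sphene, Muscovite, Serpentine remain.
One direction of perfect cleavage: narrows the field to Muscovite.
The only mineral consistent with every observation is Muscovite.

Muscovite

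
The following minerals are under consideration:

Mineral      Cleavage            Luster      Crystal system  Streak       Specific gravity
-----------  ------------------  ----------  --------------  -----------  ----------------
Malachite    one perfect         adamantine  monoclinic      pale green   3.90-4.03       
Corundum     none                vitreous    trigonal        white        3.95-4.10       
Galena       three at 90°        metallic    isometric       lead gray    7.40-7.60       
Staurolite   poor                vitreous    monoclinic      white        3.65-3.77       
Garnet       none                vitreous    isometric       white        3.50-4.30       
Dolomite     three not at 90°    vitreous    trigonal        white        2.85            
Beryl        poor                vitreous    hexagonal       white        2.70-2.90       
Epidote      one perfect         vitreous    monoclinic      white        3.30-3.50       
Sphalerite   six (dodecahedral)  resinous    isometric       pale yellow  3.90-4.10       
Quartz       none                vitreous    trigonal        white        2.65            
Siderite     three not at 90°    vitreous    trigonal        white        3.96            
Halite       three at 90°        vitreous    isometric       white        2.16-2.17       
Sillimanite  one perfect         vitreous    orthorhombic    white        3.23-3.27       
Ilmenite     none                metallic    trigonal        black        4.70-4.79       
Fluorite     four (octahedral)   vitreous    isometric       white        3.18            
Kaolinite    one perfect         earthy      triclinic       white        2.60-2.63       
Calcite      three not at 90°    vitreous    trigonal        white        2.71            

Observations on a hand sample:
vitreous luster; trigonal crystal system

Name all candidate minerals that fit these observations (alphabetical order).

Vitreous luster rules out Malachite, Galena, Sphalerite, Ilmenite, Kaolinite.
Trigonal crystal system — Corundum, Dolomite, Quartz, Siderite, Calcite remain.
Consistent with every observation: Calcite, Corundum, Dolomite, Quartz, Siderite.

Calcite, Corundum, Dolomite, Quartz, Siderite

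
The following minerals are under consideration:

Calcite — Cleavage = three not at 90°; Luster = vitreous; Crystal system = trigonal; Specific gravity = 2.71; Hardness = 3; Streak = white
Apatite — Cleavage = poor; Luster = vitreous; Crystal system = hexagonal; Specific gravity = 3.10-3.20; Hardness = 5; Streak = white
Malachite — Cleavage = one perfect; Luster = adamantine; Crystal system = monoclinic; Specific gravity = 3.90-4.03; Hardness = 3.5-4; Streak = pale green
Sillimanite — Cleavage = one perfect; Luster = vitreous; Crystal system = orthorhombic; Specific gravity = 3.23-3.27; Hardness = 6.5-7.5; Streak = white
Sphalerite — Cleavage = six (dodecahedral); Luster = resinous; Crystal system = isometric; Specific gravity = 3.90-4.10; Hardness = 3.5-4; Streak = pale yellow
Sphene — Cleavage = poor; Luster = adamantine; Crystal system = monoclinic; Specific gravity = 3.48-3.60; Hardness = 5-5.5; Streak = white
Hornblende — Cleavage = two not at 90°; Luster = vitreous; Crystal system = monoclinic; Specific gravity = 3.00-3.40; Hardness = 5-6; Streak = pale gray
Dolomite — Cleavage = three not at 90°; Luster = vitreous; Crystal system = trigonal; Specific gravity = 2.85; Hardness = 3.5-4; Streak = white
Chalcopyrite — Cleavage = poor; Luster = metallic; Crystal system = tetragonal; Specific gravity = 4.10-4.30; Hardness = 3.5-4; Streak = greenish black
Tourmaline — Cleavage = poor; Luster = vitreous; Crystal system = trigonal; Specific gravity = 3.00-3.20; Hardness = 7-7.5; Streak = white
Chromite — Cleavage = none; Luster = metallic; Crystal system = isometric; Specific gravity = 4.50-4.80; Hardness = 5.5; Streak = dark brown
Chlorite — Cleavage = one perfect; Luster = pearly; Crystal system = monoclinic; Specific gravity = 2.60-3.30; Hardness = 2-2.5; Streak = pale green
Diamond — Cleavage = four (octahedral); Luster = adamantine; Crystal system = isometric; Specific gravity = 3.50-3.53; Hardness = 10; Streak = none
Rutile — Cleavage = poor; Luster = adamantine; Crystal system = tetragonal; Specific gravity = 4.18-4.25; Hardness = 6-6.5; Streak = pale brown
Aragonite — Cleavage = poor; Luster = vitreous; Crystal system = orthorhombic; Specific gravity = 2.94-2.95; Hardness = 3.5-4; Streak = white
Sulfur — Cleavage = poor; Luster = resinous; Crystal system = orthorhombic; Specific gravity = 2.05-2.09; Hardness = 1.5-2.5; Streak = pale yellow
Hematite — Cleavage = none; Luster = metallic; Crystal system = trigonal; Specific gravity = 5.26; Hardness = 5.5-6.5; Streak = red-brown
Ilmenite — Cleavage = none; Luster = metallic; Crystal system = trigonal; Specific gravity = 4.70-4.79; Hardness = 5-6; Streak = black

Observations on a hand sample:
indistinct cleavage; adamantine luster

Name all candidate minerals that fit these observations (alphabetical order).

Rutile, Sphene

Indistinct cleavage: only Apatite, Sphene, Chalcopyrite, Tourmaline, Rutile, Aragonite, Sulfur remain.
Adamantine luster: leaves Sphene, Rutile.
The minerals that satisfy all observations are Rutile, Sphene.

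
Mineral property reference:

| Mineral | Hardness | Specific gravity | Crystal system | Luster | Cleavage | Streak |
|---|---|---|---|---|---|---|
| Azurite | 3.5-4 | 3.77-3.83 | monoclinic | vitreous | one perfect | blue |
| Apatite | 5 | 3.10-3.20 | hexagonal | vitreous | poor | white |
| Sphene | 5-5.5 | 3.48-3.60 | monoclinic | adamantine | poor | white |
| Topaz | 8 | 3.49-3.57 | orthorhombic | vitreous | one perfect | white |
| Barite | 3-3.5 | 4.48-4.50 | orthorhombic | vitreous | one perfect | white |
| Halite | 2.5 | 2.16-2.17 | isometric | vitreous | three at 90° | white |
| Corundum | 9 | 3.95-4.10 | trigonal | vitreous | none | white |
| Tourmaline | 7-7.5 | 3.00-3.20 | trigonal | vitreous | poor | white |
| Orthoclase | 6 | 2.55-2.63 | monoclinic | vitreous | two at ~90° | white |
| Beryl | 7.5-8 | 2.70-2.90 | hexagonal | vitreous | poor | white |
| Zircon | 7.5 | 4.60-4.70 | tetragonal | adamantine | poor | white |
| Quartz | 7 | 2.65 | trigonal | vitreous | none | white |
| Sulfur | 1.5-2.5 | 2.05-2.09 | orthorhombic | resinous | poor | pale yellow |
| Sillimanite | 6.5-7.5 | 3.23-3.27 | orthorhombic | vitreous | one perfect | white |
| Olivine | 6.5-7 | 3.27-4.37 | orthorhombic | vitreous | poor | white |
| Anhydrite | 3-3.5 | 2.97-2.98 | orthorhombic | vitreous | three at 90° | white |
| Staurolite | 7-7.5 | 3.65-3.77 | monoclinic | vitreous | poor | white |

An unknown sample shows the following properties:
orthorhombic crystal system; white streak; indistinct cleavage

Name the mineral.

Olivine

Orthorhombic crystal system: only Topaz, Barite, Sulfur, Sillimanite, Olivine, Anhydrite remain.
White streak rules out Sulfur.
Indistinct cleavage: Olivine remains.
Olivine is the sole remaining match.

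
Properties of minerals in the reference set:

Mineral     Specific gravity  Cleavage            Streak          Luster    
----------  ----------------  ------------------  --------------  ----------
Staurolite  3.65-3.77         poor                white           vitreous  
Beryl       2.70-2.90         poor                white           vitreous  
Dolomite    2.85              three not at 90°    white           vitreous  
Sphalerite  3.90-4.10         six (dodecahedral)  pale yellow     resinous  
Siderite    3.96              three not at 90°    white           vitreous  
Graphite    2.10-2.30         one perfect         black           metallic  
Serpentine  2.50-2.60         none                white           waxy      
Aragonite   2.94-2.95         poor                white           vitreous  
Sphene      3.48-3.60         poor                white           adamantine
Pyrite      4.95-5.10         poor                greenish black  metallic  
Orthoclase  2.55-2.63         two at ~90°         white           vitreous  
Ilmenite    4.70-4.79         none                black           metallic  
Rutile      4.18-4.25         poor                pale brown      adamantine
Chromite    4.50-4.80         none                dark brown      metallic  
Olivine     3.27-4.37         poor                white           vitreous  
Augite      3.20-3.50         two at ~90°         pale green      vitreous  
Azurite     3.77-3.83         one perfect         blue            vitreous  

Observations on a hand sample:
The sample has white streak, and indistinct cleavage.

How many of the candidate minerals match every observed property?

5

White streak: leaves Staurolite, Beryl, Dolomite, Siderite, Serpentine, Aragonite, Sphene, Orthoclase, Olivine.
Indistinct cleavage eliminates Dolomite, Siderite, Serpentine, Orthoclase.
The minerals that satisfy all observations are Aragonite, Beryl, Olivine, Sphene, Staurolite.
That is 5 minerals.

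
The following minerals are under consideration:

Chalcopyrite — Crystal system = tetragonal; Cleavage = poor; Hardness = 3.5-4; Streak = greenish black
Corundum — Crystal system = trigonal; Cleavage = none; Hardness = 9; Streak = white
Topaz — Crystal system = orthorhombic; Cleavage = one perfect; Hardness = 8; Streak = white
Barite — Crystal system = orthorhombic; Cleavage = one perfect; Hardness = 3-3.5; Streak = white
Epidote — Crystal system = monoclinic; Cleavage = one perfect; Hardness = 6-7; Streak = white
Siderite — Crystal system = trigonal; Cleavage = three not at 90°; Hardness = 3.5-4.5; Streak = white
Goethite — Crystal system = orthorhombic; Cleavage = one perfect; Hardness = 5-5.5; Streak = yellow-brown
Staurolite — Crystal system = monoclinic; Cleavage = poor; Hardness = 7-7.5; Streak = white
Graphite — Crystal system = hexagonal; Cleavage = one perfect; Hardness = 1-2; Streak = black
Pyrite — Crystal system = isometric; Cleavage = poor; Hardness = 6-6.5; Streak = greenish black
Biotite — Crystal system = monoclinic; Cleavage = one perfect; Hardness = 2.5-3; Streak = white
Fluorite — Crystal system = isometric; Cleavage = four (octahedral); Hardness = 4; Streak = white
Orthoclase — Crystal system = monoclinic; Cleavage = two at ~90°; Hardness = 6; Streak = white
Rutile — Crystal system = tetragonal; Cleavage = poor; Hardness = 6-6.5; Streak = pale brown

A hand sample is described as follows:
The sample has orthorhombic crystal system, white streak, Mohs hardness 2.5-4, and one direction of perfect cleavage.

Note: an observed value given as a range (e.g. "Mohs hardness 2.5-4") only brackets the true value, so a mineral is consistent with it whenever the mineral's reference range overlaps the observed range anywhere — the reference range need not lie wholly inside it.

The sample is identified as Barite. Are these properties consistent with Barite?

Yes

Orthorhombic crystal system — agrees with Barite (orthorhombic system).
White streak — agrees with Barite (white streak).
Mohs hardness 2.5-4 — agrees with Barite (hardness 3-3.5).
One direction of perfect cleavage — agrees with Barite (cleavage one perfect).
All observations are consistent with the tabulated values for Barite.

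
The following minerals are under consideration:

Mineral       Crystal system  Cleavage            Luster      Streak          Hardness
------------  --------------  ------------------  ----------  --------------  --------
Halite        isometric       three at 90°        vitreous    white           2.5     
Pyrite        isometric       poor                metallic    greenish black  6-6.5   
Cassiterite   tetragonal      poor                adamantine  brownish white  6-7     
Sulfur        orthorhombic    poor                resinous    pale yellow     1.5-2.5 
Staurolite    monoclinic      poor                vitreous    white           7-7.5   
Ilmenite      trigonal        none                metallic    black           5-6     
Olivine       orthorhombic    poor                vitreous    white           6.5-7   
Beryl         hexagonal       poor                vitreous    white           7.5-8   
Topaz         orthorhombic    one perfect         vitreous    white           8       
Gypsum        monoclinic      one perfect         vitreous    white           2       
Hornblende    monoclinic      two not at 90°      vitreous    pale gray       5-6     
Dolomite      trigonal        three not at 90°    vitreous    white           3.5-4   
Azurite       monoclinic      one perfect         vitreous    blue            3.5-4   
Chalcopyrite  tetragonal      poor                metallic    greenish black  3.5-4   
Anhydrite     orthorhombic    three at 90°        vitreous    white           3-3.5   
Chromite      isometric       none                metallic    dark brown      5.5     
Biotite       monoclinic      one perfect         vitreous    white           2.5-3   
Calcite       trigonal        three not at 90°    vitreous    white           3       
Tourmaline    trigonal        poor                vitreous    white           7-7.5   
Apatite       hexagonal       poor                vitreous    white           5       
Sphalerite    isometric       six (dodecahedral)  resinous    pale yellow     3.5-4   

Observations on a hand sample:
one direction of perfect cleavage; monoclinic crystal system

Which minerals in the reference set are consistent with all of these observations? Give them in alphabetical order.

One direction of perfect cleavage — narrows the field to Topaz, Gypsum, Azurite, Biotite.
Monoclinic crystal system excludes Topaz.
Consistent with every observation: Azurite, Biotite, Gypsum.

Azurite, Biotite, Gypsum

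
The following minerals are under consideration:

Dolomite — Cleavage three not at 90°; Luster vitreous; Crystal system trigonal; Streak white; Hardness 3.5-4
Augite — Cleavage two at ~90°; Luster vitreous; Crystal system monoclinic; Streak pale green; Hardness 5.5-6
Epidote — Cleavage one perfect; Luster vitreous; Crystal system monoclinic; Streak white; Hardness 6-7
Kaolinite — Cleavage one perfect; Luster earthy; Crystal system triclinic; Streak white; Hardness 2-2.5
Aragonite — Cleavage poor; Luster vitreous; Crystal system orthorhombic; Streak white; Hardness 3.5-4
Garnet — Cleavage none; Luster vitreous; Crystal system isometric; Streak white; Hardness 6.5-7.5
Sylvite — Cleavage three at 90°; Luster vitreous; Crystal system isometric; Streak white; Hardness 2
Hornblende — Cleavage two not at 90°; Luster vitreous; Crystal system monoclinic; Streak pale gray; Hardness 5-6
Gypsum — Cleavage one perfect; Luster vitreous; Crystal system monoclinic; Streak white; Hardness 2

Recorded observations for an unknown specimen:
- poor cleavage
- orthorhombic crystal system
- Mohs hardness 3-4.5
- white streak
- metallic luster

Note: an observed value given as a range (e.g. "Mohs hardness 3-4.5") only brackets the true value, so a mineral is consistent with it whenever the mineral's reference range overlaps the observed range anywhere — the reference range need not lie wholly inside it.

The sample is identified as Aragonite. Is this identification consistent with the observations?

Poor cleavage — consistent with Aragonite (cleavage poor).
Orthorhombic crystal system — consistent with Aragonite (orthorhombic system).
Mohs hardness 3-4.5 — consistent with Aragonite (hardness 3.5-4).
White streak — consistent with Aragonite (white streak).
Metallic luster — Aragonite has vitreous luster; a mismatch.
Aragonite is excluded by the luster.

No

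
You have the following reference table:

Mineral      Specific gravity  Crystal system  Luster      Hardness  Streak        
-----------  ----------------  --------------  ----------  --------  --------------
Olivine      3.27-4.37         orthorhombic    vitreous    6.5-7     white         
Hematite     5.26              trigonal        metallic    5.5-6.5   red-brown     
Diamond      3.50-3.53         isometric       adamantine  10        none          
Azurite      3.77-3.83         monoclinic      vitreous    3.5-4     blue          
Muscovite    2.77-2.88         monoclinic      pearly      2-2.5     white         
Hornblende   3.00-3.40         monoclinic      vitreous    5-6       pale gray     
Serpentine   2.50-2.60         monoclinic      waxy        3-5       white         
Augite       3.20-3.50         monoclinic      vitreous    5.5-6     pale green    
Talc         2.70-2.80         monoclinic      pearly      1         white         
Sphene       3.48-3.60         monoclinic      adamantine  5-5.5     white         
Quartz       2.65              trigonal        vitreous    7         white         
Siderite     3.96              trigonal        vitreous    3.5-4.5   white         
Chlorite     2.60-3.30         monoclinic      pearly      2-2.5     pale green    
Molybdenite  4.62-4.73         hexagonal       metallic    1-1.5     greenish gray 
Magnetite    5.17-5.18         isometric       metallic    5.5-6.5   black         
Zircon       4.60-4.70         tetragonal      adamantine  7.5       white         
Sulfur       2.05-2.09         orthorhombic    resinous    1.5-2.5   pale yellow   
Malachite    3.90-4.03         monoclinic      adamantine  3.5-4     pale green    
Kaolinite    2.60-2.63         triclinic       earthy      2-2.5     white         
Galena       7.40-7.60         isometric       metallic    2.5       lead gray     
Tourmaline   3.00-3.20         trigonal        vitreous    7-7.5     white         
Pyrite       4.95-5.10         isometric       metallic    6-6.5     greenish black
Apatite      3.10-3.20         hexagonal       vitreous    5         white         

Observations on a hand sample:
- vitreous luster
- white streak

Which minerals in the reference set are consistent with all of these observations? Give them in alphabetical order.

Apatite, Olivine, Quartz, Siderite, Tourmaline

Vitreous luster: Olivine, Azurite, Hornblende, Augite, Quartz, Siderite, Tourmaline, Apatite remain.
White streak is inconsistent with Azurite, Hornblende, Augite.
The minerals that satisfy all observations are Apatite, Olivine, Quartz, Siderite, Tourmaline.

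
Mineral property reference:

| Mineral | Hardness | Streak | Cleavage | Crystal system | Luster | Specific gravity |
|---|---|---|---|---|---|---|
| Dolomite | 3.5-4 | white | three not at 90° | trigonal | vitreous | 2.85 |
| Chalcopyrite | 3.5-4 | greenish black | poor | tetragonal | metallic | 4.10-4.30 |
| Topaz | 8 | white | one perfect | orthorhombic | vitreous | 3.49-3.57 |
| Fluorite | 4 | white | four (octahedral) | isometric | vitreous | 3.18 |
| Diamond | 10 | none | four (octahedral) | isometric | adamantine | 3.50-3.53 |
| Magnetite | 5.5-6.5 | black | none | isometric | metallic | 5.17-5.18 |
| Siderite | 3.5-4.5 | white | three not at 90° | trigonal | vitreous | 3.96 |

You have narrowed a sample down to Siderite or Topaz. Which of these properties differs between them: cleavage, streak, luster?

cleavage

Cleavage: Siderite three not at 90°, Topaz one perfect — different.
Streak: both white — same for both.
Luster: both vitreous — same for both.
Cleavage is the diagnostic property here.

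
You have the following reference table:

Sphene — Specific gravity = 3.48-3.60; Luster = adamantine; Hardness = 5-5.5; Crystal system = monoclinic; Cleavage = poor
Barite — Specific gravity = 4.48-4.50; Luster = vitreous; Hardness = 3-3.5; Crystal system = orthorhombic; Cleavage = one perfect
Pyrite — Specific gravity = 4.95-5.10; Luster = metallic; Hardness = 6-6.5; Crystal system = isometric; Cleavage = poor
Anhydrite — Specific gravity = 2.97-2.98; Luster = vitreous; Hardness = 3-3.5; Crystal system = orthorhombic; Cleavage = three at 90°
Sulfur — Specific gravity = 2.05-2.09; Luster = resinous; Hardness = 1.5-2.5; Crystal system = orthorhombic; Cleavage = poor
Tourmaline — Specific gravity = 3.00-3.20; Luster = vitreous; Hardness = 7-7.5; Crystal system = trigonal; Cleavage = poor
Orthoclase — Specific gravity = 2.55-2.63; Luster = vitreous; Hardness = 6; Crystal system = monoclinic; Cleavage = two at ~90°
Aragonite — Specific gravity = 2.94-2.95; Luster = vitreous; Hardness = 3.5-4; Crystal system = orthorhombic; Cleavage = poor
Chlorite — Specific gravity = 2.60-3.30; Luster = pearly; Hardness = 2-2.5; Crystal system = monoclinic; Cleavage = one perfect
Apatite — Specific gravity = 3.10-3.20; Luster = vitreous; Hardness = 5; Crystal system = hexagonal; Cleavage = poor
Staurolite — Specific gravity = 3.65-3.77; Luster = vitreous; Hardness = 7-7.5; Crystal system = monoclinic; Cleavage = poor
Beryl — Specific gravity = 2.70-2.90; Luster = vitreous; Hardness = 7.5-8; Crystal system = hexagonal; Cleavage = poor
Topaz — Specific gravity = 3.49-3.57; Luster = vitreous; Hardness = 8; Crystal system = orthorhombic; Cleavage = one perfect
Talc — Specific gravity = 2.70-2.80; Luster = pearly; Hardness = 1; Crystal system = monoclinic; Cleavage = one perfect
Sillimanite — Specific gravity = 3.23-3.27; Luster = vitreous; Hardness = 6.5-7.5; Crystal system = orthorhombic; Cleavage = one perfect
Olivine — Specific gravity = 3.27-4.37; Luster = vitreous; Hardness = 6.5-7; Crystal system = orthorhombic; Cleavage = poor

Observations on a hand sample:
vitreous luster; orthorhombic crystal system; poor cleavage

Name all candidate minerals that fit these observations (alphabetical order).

Aragonite, Olivine

Vitreous luster is inconsistent with Sphene, Pyrite, Sulfur, Chlorite, Talc.
Orthorhombic crystal system rules out Tourmaline, Orthoclase, Apatite, Staurolite, Beryl.
Poor cleavage — narrows the field to Aragonite, Olivine.
Remaining candidates: Aragonite, Olivine.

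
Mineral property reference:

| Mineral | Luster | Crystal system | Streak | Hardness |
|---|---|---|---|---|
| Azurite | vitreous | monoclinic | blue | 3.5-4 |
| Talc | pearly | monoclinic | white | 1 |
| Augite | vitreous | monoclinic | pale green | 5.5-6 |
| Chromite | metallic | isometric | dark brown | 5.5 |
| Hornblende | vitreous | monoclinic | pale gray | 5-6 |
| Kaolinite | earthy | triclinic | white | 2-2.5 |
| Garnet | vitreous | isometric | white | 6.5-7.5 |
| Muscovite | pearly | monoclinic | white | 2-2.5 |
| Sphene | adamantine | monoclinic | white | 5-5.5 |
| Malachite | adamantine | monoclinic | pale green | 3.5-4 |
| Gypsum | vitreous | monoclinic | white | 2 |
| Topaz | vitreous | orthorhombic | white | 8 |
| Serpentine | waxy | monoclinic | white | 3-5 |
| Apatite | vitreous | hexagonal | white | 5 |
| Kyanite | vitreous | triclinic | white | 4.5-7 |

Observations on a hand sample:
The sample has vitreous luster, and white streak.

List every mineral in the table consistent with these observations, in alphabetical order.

Vitreous luster: Azurite, Augite, Hornblende, Garnet, Gypsum, Topaz, Apatite, Kyanite remain.
White streak is inconsistent with Azurite, Augite, Hornblende.
Consistent with every observation: Apatite, Garnet, Gypsum, Kyanite, Topaz.

Apatite, Garnet, Gypsum, Kyanite, Topaz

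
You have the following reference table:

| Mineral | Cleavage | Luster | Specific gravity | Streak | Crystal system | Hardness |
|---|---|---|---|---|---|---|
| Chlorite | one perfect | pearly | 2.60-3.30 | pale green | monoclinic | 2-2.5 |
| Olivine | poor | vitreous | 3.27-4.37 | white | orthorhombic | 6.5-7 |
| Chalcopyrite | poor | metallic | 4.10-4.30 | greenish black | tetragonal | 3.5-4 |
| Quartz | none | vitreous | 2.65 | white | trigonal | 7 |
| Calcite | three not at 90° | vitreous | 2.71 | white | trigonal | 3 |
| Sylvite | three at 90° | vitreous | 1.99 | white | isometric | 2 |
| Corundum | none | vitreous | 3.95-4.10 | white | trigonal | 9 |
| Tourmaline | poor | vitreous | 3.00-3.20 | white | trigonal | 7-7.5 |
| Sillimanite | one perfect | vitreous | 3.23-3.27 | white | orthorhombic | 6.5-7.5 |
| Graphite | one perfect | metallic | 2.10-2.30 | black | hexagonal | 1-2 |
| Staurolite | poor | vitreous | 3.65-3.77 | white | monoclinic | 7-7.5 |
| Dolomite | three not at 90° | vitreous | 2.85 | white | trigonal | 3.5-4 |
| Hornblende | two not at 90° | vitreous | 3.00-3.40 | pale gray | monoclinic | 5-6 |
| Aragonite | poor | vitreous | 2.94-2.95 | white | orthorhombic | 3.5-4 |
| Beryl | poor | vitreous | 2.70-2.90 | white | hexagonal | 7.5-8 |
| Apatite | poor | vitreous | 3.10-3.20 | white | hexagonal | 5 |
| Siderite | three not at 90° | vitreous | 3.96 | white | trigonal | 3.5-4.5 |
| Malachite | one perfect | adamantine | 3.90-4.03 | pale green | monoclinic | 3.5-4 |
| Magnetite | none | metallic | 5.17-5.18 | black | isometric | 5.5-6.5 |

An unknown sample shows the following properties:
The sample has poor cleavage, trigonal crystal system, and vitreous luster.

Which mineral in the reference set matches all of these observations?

Poor cleavage: only Olivine, Chalcopyrite, Tourmaline, Staurolite, Aragonite, Beryl, Apatite remain.
Trigonal crystal system: narrows the field to Tourmaline.
Vitreous luster: all remaining candidates fit.
Tourmaline is the sole remaining match.

Tourmaline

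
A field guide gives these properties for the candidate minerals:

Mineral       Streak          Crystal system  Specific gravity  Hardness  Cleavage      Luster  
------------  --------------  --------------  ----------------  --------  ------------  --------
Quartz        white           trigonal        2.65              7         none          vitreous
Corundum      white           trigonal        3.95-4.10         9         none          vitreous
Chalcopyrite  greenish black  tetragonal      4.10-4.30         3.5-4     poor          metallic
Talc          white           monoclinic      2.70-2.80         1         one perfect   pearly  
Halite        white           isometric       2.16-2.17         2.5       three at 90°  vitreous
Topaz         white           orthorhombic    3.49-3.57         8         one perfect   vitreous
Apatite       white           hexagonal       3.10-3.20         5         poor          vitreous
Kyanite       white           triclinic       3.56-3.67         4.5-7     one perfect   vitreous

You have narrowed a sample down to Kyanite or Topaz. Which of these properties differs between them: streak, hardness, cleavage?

Streak: both white — same for both.
Hardness: Kyanite 4.5-7, Topaz 8 — distinct.
Cleavage: both one perfect — same for both.
Of the listed properties, hardness is the one that separates them.

hardness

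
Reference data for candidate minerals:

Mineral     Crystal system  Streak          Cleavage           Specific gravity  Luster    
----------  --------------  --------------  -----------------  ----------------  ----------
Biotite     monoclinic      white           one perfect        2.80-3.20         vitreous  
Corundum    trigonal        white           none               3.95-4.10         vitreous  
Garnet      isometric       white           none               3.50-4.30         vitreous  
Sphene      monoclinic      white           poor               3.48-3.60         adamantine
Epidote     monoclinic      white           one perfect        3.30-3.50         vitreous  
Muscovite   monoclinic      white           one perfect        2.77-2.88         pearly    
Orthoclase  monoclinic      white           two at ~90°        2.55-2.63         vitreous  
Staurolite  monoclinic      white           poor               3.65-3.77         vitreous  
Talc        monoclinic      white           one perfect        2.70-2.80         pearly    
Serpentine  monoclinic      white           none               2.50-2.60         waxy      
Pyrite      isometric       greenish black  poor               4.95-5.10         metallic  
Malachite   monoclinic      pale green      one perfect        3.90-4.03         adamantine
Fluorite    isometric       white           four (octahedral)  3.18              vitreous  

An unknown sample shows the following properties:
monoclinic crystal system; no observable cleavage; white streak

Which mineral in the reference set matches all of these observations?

Serpentine

Monoclinic crystal system rules out Corundum, Garnet, Pyrite, Fluorite.
No observable cleavage: only Serpentine remains.
White streak: every remaining candidate is consistent.
Serpentine is the sole remaining match.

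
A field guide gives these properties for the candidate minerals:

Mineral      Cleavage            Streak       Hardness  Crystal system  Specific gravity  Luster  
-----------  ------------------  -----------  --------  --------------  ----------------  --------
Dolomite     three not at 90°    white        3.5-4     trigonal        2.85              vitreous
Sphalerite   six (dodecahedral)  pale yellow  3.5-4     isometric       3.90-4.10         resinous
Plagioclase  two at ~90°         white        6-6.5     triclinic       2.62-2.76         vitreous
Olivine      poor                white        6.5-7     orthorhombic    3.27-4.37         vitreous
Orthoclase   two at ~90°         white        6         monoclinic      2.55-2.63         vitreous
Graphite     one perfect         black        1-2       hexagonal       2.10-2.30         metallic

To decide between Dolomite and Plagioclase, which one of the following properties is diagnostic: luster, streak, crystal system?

crystal system

Luster: both vitreous — shared.
Streak: both white — shared.
Crystal system: Dolomite trigonal, Plagioclase triclinic — these differ.
Only crystal system differs between Dolomite and Plagioclase among the listed tests.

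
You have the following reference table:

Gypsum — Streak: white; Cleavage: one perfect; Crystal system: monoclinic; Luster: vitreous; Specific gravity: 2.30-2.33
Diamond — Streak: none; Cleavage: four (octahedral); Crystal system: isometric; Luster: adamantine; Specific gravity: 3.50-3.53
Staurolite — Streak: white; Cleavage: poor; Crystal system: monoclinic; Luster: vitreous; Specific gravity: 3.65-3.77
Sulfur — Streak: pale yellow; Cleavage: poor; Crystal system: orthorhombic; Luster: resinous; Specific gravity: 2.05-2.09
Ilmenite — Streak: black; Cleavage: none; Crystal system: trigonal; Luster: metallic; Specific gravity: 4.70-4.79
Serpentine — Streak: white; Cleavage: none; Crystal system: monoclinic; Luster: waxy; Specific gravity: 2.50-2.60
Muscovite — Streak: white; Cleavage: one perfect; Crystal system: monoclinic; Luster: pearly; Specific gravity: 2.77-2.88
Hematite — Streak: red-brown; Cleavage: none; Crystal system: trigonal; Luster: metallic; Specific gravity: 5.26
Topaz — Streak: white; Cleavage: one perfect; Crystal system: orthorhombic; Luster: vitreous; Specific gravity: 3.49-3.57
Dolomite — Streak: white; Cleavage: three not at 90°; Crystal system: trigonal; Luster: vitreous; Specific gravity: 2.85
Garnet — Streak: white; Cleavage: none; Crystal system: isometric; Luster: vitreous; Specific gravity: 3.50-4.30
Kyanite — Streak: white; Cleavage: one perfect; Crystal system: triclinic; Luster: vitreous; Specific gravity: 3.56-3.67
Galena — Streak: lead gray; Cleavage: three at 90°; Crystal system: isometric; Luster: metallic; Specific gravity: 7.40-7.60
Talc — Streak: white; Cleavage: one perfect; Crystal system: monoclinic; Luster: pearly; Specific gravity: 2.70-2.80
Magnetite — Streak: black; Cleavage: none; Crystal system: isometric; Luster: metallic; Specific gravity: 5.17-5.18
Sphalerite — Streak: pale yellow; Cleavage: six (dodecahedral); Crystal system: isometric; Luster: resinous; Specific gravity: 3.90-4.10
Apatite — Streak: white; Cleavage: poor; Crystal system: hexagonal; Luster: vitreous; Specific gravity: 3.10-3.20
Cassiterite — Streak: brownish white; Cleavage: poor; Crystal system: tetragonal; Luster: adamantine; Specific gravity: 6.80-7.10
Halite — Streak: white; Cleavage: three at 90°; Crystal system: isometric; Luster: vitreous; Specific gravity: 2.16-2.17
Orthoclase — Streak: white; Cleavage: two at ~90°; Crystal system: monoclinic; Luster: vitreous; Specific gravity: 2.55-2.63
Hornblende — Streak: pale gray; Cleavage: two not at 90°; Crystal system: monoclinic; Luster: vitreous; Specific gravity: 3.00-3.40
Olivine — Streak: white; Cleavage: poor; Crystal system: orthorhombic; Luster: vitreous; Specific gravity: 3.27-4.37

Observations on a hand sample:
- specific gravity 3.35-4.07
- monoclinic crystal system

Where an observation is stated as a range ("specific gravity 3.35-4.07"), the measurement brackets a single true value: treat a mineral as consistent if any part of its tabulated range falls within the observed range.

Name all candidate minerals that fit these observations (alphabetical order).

Hornblende, Staurolite

Specific gravity 3.35-4.07 — narrows the field to Diamond, Staurolite, Topaz, Garnet, Kyanite, Sphalerite, Hornblende, Olivine.
Monoclinic crystal system — Staurolite, Hornblende remain.
The minerals that satisfy all observations are Hornblende, Staurolite.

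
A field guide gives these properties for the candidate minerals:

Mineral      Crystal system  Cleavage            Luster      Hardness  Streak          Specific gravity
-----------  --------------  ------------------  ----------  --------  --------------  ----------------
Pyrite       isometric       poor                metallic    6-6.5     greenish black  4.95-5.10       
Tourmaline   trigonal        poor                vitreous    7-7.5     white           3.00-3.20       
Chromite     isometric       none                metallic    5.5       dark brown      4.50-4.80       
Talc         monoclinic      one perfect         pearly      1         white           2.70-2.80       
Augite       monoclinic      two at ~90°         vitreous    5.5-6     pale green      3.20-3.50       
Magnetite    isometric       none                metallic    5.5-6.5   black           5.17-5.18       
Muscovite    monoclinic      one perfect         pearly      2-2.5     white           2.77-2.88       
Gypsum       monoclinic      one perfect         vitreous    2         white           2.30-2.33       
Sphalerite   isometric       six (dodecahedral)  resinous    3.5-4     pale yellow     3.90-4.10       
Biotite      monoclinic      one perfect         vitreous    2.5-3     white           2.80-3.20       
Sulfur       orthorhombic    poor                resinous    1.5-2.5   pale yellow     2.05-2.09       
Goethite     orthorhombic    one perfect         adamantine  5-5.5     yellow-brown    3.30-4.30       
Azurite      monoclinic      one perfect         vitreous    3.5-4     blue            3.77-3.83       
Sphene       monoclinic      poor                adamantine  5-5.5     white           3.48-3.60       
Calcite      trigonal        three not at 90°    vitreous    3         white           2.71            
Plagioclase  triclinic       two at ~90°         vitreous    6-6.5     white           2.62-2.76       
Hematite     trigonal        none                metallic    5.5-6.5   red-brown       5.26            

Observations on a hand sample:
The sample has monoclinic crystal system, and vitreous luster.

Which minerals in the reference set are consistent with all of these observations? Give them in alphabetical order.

Augite, Azurite, Biotite, Gypsum

Monoclinic crystal system: Talc, Augite, Muscovite, Gypsum, Biotite, Azurite, Sphene remain.
Vitreous luster eliminates Talc, Muscovite, Sphene.
Remaining candidates: Augite, Azurite, Biotite, Gypsum.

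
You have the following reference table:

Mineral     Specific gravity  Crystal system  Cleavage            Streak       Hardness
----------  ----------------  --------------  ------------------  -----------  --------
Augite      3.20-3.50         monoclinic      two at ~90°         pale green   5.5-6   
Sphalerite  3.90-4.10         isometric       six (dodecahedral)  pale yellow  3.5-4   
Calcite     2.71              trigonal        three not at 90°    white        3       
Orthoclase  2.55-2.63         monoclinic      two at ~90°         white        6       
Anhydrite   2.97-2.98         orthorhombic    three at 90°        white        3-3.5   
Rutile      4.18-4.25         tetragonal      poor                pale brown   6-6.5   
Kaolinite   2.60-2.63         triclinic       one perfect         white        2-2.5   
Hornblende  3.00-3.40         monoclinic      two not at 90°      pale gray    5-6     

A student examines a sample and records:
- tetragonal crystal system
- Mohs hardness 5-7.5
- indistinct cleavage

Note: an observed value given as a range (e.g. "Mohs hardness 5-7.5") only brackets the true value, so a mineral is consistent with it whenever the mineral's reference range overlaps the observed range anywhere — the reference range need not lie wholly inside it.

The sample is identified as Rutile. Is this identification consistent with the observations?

Tetragonal crystal system — matches Rutile (tetragonal system).
Mohs hardness 5-7.5 — matches Rutile (hardness 6-6.5).
Indistinct cleavage — matches Rutile (cleavage poor).
Every observed property is compatible with the reference values for Rutile.

Consistent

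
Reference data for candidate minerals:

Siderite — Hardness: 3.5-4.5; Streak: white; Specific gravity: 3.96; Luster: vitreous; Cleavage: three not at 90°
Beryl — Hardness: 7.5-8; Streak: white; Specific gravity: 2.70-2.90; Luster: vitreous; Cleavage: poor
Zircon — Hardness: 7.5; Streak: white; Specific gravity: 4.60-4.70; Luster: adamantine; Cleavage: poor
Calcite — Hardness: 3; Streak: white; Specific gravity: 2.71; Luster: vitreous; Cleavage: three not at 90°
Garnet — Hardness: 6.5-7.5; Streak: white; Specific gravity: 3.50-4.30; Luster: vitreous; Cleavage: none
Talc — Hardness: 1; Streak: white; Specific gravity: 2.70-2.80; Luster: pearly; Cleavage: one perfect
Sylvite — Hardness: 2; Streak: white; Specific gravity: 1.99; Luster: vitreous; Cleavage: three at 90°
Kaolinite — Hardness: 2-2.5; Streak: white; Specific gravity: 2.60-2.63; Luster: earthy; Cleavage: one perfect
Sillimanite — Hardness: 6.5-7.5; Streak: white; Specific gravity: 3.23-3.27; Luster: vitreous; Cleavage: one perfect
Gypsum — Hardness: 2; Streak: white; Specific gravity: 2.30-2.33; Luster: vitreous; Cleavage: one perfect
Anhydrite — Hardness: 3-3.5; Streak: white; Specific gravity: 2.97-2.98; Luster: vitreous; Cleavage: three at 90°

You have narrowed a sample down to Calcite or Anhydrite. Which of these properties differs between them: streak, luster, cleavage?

Streak: both white — identical.
Luster: both vitreous — identical.
Cleavage: Calcite three not at 90°, Anhydrite three at 90° — these differ.
Of the listed properties, cleavage is the one that separates them.

cleavage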